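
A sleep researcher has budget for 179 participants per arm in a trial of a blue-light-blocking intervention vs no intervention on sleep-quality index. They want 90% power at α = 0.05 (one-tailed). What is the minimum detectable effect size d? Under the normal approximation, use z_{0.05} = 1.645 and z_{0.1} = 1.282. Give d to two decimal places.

d_min ≈ 0.31

For two independent groups of n = 179 each: d_min = (z_{α} + z_β)·√(2/n).
z-sum = 1.645 + 1.282 = 2.927.
d_min = 2.927 × √(2/179) = 2.927 × 0.1057 = 0.309.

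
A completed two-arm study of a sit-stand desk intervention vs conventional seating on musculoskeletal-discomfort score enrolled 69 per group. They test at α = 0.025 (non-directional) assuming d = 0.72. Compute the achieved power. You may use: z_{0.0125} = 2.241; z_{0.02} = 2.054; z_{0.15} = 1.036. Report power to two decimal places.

For two equal groups, power = Φ(d·√(n/2) − z_{α/2}).
d·√(n/2) = 0.72 × √(69/2) = 0.72 × 5.874 = 4.229.
z_β = 4.229 − 2.241 = 1.988.
Power = Φ(1.988) = 0.977.

power ≈ 0.98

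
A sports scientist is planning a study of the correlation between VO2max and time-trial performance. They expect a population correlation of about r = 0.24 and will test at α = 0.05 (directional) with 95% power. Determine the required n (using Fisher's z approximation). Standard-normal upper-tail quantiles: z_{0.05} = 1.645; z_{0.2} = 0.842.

Fisher's z: C = ½·ln((1+r)/(1−r)) = ½·ln(1.6316) = 0.2448.
n = ((z_{α} + z_β)/C)² + 3.
(1.645 + 1.645) / 0.2448 = 3.290 / 0.2448 = 13.440.
n = 13.440² + 3 = 180.62 + 3 = 183.6.
Round up.

n = 184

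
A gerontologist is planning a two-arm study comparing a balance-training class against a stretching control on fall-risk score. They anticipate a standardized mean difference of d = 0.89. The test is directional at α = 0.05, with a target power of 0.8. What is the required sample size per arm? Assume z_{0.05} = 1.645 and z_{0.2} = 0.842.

n = 16 per group

For two independent groups with equal n: n = 2·((z_{α} + z_β) / d)².
z_{α} + z_β = 1.645 + 0.842 = 2.487.
n = 2 × (2.487 / 0.89)² = 2 × 2.794² = 2 × 7.81 = 15.6.
Round up to the next whole participant.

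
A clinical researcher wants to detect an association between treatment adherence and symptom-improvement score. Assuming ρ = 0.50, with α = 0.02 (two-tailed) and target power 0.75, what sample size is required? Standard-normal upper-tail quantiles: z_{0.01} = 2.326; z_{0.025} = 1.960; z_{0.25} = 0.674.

n = 33

Fisher's z: C = ½·ln((1+r)/(1−r)) = ½·ln(3.0000) = 0.5493.
n = ((z_{α/2} + z_β)/C)² + 3.
(2.326 + 0.674) / 0.5493 = 3.000 / 0.5493 = 5.461.
n = 5.461² + 3 = 29.83 + 3 = 32.8.
Round up.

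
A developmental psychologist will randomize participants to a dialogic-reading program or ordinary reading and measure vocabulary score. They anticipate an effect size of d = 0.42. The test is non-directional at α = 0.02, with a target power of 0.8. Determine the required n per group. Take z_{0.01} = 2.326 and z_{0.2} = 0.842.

For two independent groups with equal n: n = 2·((z_{α/2} + z_β) / d)².
z_{α/2} + z_β = 2.326 + 0.842 = 3.168.
n = 2 × (3.168 / 0.42)² = 2 × 7.543² = 2 × 56.89 = 113.8.
Round up to the next whole participant.

n = 114 per group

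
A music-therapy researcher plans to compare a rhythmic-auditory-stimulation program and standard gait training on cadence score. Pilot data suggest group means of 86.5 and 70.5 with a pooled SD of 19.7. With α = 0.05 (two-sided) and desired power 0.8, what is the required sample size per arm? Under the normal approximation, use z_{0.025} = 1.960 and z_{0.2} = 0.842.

n = 24 per group

Cohen's d = |M₁ − M₂| / SD_pooled = |86.5 − 70.5| / 19.7 = 16.0 / 19.7 = 0.812.
For two independent groups with equal n: n = 2·((z_{α/2} + z_β) / d)².
z_{α/2} + z_β = 1.960 + 0.842 = 2.802.
n = 2 × (2.802 / 0.812)² = 2 × 3.451² = 2 × 11.91 = 23.8.
Round up to the next whole participant.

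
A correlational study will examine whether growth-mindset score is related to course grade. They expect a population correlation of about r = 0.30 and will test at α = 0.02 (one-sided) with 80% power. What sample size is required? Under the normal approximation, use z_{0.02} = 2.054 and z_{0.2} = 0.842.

n = 91

Fisher's z: C = ½·ln((1+r)/(1−r)) = ½·ln(1.8571) = 0.3095.
n = ((z_{α} + z_β)/C)² + 3.
(2.054 + 0.842) / 0.3095 = 2.896 / 0.3095 = 9.357.
n = 9.357² + 3 = 87.55 + 3 = 90.6.
Round up.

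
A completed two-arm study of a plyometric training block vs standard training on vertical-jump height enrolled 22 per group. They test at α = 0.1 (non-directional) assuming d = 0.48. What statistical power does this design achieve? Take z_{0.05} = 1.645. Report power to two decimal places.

For two equal groups, power = Φ(d·√(n/2) − z_{α/2}).
d·√(n/2) = 0.48 × √(22/2) = 0.48 × 3.317 = 1.592.
z_β = 1.592 − 1.645 = -0.053.
Power = Φ(-0.053) = 0.479.

power ≈ 0.48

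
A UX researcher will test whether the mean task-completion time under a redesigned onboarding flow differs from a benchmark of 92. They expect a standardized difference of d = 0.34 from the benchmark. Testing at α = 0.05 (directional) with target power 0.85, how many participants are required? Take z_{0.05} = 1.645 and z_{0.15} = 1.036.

n = 63

For a one-sample test: n = ((z_{α} + z_β) / d)².
z_{α} + z_β = 1.645 + 1.036 = 2.681.
n = (2.681 / 0.34)² = 7.885² = 62.18.
Round up.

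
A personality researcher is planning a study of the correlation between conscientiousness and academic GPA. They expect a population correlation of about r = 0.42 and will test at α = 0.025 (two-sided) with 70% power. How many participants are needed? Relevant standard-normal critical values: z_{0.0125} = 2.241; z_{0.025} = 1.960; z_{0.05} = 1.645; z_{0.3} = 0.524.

n = 42

Fisher's z: C = ½·ln((1+r)/(1−r)) = ½·ln(2.4483) = 0.4477.
n = ((z_{α/2} + z_β)/C)² + 3.
(2.241 + 0.524) / 0.4477 = 2.765 / 0.4477 = 6.176.
n = 6.176² + 3 = 38.14 + 3 = 41.1.
Round up.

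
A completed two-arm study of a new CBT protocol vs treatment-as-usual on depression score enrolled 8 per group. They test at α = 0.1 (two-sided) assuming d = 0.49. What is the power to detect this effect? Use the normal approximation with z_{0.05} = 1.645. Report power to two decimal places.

power ≈ 0.25

For two equal groups, power = Φ(d·√(n/2) − z_{α/2}).
d·√(n/2) = 0.49 × √(8/2) = 0.49 × 2.000 = 0.980.
z_β = 0.980 − 1.645 = -0.665.
Power = Φ(-0.665) = 0.253.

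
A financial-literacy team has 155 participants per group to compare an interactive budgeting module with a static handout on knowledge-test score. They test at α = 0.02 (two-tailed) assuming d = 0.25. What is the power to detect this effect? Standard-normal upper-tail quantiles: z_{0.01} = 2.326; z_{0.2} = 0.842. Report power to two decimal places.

For two equal groups, power = Φ(d·√(n/2) − z_{α/2}).
d·√(n/2) = 0.25 × √(155/2) = 0.25 × 8.803 = 2.201.
z_β = 2.201 − 2.326 = -0.125.
Power = Φ(-0.125) = 0.450.

power ≈ 0.45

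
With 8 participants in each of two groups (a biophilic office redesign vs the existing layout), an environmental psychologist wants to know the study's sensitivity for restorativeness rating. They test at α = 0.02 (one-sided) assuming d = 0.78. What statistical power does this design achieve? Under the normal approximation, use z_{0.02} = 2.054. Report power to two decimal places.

For two equal groups, power = Φ(d·√(n/2) − z_{α}).
d·√(n/2) = 0.78 × √(8/2) = 0.78 × 2.000 = 1.560.
z_β = 1.560 − 2.054 = -0.494.
Power = Φ(-0.494) = 0.311.

power ≈ 0.31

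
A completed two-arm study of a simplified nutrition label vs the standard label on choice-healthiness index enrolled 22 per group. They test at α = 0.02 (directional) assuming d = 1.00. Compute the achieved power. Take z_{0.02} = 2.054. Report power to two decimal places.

For two equal groups, power = Φ(d·√(n/2) − z_{α}).
d·√(n/2) = 1.00 × √(22/2) = 1.00 × 3.317 = 3.317.
z_β = 3.317 − 2.054 = 1.263.
Power = Φ(1.263) = 0.897.

power ≈ 0.90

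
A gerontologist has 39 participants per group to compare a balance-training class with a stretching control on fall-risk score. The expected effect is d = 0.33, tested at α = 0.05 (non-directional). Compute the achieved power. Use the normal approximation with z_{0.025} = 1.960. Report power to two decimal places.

power ≈ 0.31

For two equal groups, power = Φ(d·√(n/2) − z_{α/2}).
d·√(n/2) = 0.33 × √(39/2) = 0.33 × 4.416 = 1.457.
z_β = 1.457 − 1.960 = -0.503.
Power = Φ(-0.503) = 0.308.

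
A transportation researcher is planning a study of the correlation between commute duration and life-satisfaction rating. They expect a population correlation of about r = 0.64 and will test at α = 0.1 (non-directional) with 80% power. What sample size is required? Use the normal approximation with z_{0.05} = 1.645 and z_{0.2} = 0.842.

n = 14

Fisher's z: C = ½·ln((1+r)/(1−r)) = ½·ln(4.5556) = 0.7582.
n = ((z_{α/2} + z_β)/C)² + 3.
(1.645 + 0.842) / 0.7582 = 2.487 / 0.7582 = 3.280.
n = 3.280² + 3 = 10.76 + 3 = 13.8.
Round up.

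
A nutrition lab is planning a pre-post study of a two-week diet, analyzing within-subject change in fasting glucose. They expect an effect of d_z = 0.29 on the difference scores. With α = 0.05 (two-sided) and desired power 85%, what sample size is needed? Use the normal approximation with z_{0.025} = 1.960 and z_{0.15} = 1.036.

n = 107 pairs

For a paired (one-sample on differences) test: n = ((z_{α/2} + z_β) / d)².
z_{α/2} + z_β = 1.960 + 1.036 = 2.996.
n = (2.996 / 0.29)² = 10.331² = 106.73.
Round up.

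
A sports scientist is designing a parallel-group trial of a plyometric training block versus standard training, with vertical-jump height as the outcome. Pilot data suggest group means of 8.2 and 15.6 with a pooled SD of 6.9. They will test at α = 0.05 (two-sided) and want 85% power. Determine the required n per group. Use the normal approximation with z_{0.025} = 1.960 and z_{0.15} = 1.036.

Cohen's d = |M₁ − M₂| / SD_pooled = |8.2 − 15.6| / 6.9 = 7.4 / 6.9 = 1.072.
For two independent groups with equal n: n = 2·((z_{α/2} + z_β) / d)².
z_{α/2} + z_β = 1.960 + 1.036 = 2.996.
n = 2 × (2.996 / 1.072)² = 2 × 2.795² = 2 × 7.81 = 15.6.
Round up to the next whole participant.

n = 16 per group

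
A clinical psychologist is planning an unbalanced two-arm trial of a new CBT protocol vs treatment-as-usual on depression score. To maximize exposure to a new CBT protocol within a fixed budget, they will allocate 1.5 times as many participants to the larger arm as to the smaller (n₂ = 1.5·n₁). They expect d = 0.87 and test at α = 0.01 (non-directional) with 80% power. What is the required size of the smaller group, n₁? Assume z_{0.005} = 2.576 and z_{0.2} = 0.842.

With allocation ratio k = n₂/n₁ = 1.5, Var(x̄₁−x̄₂) = σ²(1/n₁ + 1/(k·n₁)) = σ²·(k+1)/(k·n₁).
So n₁ = (1 + 1/k)·((z_{α/2} + z_β)/d)² = 1.667 × (3.418/0.87)².
n₁ = 1.667 × 15.43 = 25.7.
Round up: n₁ = 26, giving n₂ = 1.5 × 26 = 39.

n₁ = 26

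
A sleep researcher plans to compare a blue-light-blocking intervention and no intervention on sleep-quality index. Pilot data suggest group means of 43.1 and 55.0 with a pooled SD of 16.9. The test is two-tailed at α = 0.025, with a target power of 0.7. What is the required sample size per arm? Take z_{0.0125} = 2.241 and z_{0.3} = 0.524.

n = 31 per group

Cohen's d = |M₁ − M₂| / SD_pooled = |43.1 − 55.0| / 16.9 = 11.9 / 16.9 = 0.704.
For two independent groups with equal n: n = 2·((z_{α/2} + z_β) / d)².
z_{α/2} + z_β = 2.241 + 0.524 = 2.765.
n = 2 × (2.765 / 0.704)² = 2 × 3.928² = 2 × 15.43 = 30.9.
Round up to the next whole participant.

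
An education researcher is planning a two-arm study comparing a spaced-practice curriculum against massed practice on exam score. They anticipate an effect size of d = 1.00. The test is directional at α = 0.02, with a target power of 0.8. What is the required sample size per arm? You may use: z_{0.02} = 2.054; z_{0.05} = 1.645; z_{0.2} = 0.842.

n = 17 per group

For two independent groups with equal n: n = 2·((z_{α} + z_β) / d)².
z_{α} + z_β = 2.054 + 0.842 = 2.896.
n = 2 × (2.896 / 1.00)² = 2 × 2.896² = 2 × 8.39 = 16.8.
Round up to the next whole participant.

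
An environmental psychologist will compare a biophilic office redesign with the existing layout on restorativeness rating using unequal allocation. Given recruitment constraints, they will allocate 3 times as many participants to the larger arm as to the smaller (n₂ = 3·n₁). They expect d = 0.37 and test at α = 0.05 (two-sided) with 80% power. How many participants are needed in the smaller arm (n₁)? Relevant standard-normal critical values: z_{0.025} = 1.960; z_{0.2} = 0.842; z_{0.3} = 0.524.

With allocation ratio k = n₂/n₁ = 3, Var(x̄₁−x̄₂) = σ²(1/n₁ + 1/(k·n₁)) = σ²·(k+1)/(k·n₁).
So n₁ = (1 + 1/k)·((z_{α/2} + z_β)/d)² = 1.333 × (2.802/0.37)².
n₁ = 1.333 × 57.35 = 76.5.
Round up: n₁ = 77, giving n₂ = 3 × 77 = 231.

n₁ = 77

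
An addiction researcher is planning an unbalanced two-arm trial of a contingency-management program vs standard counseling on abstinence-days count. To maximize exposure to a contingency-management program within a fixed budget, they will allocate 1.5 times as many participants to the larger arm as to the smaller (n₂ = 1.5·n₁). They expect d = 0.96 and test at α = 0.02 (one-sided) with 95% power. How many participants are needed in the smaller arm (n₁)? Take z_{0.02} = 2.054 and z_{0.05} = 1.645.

With allocation ratio k = n₂/n₁ = 1.5, Var(x̄₁−x̄₂) = σ²(1/n₁ + 1/(k·n₁)) = σ²·(k+1)/(k·n₁).
So n₁ = (1 + 1/k)·((z_{α} + z_β)/d)² = 1.667 × (3.699/0.96)².
n₁ = 1.667 × 14.85 = 24.7.
Round up: n₁ = 25, giving n₂ = ⌈1.5 × 25⌉ = ⌈37.5⌉ = 38.

n₁ = 25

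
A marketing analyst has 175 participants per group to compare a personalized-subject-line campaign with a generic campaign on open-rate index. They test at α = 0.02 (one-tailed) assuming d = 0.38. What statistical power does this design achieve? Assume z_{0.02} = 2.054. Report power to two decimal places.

For two equal groups, power = Φ(d·√(n/2) − z_{α}).
d·√(n/2) = 0.38 × √(175/2) = 0.38 × 9.354 = 3.555.
z_β = 3.555 − 2.054 = 1.501.
Power = Φ(1.501) = 0.933.

power ≈ 0.93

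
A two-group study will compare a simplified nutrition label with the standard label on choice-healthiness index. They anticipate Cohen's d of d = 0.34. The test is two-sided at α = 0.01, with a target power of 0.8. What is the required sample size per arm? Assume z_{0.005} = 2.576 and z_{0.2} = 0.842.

For two independent groups with equal n: n = 2·((z_{α/2} + z_β) / d)².
z_{α/2} + z_β = 2.576 + 0.842 = 3.418.
n = 2 × (3.418 / 0.34)² = 2 × 10.053² = 2 × 101.06 = 202.1.
Round up to the next whole participant.

n = 203 per group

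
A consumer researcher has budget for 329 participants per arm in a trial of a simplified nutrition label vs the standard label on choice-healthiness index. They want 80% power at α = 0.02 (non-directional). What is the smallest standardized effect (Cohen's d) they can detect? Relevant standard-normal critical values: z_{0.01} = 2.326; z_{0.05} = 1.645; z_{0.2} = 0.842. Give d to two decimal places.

For two independent groups of n = 329 each: d_min = (z_{α/2} + z_β)·√(2/n).
z-sum = 2.326 + 0.842 = 3.168.
d_min = 3.168 × √(2/329) = 3.168 × 0.0780 = 0.247.

d_min ≈ 0.25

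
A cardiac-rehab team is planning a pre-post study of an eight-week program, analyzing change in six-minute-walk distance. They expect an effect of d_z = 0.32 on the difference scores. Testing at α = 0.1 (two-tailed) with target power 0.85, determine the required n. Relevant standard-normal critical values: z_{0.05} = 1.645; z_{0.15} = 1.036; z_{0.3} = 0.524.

For a paired (one-sample on differences) test: n = ((z_{α/2} + z_β) / d)².
z_{α/2} + z_β = 1.645 + 1.036 = 2.681.
n = (2.681 / 0.32)² = 8.378² = 70.19.
Round up.

n = 71 pairs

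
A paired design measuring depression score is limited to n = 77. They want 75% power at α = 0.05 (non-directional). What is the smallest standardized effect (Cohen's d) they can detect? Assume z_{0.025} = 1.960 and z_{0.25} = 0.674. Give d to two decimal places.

d_min ≈ 0.30

For a single sample (or paired design) of n = 77: d_min = (z_{α/2} + z_β)/√n.
z-sum = 1.960 + 0.674 = 2.634.
d_min = 2.634 / √77 = 2.634 / 8.775 = 0.300.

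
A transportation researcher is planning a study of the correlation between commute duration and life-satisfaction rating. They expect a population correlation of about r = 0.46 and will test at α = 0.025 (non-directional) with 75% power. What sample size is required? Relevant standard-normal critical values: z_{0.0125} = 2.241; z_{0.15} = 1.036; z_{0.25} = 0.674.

n = 38

Fisher's z: C = ½·ln((1+r)/(1−r)) = ½·ln(2.7037) = 0.4973.
n = ((z_{α/2} + z_β)/C)² + 3.
(2.241 + 0.674) / 0.4973 = 2.915 / 0.4973 = 5.862.
n = 5.862² + 3 = 34.36 + 3 = 37.4.
Round up.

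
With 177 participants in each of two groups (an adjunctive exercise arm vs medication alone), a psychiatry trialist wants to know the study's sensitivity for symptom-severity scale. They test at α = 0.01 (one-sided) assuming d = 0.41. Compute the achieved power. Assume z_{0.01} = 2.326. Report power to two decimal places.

power ≈ 0.94

For two equal groups, power = Φ(d·√(n/2) − z_{α}).
d·√(n/2) = 0.41 × √(177/2) = 0.41 × 9.407 = 3.857.
z_β = 3.857 − 2.326 = 1.531.
Power = Φ(1.531) = 0.937.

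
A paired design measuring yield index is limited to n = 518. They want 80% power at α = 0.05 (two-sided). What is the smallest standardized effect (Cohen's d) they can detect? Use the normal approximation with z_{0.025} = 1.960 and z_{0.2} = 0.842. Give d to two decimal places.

For a single sample (or paired design) of n = 518: d_min = (z_{α/2} + z_β)/√n.
z-sum = 1.960 + 0.842 = 2.802.
d_min = 2.802 / √518 = 2.802 / 22.760 = 0.123.

d_min ≈ 0.12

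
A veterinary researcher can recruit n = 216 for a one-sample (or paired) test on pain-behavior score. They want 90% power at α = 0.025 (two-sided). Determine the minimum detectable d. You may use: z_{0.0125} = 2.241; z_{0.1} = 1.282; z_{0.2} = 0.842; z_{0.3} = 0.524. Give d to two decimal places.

d_min ≈ 0.24

For a single sample (or paired design) of n = 216: d_min = (z_{α/2} + z_β)/√n.
z-sum = 2.241 + 1.282 = 3.523.
d_min = 3.523 / √216 = 3.523 / 14.697 = 0.240.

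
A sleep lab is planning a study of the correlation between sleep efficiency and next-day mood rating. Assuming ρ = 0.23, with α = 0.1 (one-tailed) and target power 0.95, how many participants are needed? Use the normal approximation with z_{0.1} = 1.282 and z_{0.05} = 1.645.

Fisher's z: C = ½·ln((1+r)/(1−r)) = ½·ln(1.5974) = 0.2342.
n = ((z_{α} + z_β)/C)² + 3.
(1.282 + 1.645) / 0.2342 = 2.927 / 0.2342 = 12.498.
n = 12.498² + 3 = 156.20 + 3 = 159.2.
Round up.

n = 160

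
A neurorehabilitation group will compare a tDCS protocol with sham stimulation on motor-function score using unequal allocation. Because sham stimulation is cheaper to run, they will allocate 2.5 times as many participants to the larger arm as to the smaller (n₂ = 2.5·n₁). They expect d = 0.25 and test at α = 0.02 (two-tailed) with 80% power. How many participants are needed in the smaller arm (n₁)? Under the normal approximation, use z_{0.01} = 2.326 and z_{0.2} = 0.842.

With allocation ratio k = n₂/n₁ = 2.5, Var(x̄₁−x̄₂) = σ²(1/n₁ + 1/(k·n₁)) = σ²·(k+1)/(k·n₁).
So n₁ = (1 + 1/k)·((z_{α/2} + z_β)/d)² = 1.400 × (3.168/0.25)².
n₁ = 1.400 × 160.58 = 224.8.
Round up: n₁ = 225, giving n₂ = ⌈2.5 × 225⌉ = ⌈562.5⌉ = 563.

n₁ = 225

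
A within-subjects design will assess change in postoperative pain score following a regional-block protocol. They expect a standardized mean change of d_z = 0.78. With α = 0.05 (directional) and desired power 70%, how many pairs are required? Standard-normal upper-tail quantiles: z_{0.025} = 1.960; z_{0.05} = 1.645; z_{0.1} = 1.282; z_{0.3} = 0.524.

n = 8 pairs

For a paired (one-sample on differences) test: n = ((z_{α} + z_β) / d)².
z_{α} + z_β = 1.645 + 0.524 = 2.169.
n = (2.169 / 0.78)² = 2.781² = 7.73.
Round up.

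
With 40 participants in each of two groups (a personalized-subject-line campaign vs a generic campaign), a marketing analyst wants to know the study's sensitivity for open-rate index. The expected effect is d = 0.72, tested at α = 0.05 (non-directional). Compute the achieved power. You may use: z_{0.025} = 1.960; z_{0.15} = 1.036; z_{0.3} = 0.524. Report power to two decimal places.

For two equal groups, power = Φ(d·√(n/2) − z_{α/2}).
d·√(n/2) = 0.72 × √(40/2) = 0.72 × 4.472 = 3.220.
z_β = 3.220 − 1.960 = 1.260.
Power = Φ(1.260) = 0.896.

power ≈ 0.90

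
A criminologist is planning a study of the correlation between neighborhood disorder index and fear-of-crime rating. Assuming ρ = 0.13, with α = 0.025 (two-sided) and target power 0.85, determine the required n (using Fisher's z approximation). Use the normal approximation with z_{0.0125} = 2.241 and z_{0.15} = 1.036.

Fisher's z: C = ½·ln((1+r)/(1−r)) = ½·ln(1.2989) = 0.1307.
n = ((z_{α/2} + z_β)/C)² + 3.
(2.241 + 1.036) / 0.1307 = 3.277 / 0.1307 = 25.073.
n = 25.073² + 3 = 628.64 + 3 = 631.6.
Round up.

n = 632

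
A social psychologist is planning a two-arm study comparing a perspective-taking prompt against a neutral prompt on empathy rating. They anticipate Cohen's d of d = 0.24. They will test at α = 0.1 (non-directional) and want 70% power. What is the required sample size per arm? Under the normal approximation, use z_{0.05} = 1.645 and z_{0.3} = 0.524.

n = 164 per group

For two independent groups with equal n: n = 2·((z_{α/2} + z_β) / d)².
z_{α/2} + z_β = 1.645 + 0.524 = 2.169.
n = 2 × (2.169 / 0.24)² = 2 × 9.037² = 2 × 81.68 = 163.4.
Round up to the next whole participant.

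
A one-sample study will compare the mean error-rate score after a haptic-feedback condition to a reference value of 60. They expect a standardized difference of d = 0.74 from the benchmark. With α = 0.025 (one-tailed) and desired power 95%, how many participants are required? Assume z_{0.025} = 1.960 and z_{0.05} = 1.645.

For a one-sample test: n = ((z_{α} + z_β) / d)².
z_{α} + z_β = 1.960 + 1.645 = 3.605.
n = (3.605 / 0.74)² = 4.872² = 23.73.
Round up.

n = 24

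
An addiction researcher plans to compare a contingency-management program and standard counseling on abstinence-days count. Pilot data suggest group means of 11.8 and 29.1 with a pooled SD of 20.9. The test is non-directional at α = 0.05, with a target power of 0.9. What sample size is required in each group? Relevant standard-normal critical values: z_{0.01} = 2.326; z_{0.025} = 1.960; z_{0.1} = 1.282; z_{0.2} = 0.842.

Cohen's d = |M₁ − M₂| / SD_pooled = |11.8 − 29.1| / 20.9 = 17.3 / 20.9 = 0.828.
For two independent groups with equal n: n = 2·((z_{α/2} + z_β) / d)².
z_{α/2} + z_β = 1.960 + 1.282 = 3.242.
n = 2 × (3.242 / 0.828)² = 2 × 3.915² = 2 × 15.33 = 30.7.
Round up to the next whole participant.

n = 31 per group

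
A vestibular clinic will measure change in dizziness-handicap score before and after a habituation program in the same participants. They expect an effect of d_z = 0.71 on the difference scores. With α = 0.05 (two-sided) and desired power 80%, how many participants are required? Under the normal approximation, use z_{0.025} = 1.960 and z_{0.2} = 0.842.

For a paired (one-sample on differences) test: n = ((z_{α/2} + z_β) / d)².
z_{α/2} + z_β = 1.960 + 0.842 = 2.802.
n = (2.802 / 0.71)² = 3.946² = 15.57.
Round up.

n = 16 pairs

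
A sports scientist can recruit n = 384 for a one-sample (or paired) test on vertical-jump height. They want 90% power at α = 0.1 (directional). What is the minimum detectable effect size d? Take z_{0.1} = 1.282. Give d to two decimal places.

d_min ≈ 0.13

For a single sample (or paired design) of n = 384: d_min = (z_{α} + z_β)/√n.
z-sum = 1.282 + 1.282 = 2.564.
d_min = 2.564 / √384 = 2.564 / 19.596 = 0.131.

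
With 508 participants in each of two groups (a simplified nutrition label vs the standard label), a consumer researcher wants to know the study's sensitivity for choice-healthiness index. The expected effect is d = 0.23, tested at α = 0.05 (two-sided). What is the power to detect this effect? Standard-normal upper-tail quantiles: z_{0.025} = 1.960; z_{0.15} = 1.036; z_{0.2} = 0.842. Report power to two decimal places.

For two equal groups, power = Φ(d·√(n/2) − z_{α/2}).
d·√(n/2) = 0.23 × √(508/2) = 0.23 × 15.937 = 3.666.
z_β = 3.666 − 1.960 = 1.706.
Power = Φ(1.706) = 0.956.

power ≈ 0.96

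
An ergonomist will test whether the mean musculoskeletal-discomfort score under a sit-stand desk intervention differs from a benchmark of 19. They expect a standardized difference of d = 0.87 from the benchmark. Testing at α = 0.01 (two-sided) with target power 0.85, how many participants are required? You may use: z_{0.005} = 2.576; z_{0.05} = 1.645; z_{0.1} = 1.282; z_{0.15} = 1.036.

n = 18

For a one-sample test: n = ((z_{α/2} + z_β) / d)².
z_{α/2} + z_β = 2.576 + 1.036 = 3.612.
n = (3.612 / 0.87)² = 4.152² = 17.24.
Round up.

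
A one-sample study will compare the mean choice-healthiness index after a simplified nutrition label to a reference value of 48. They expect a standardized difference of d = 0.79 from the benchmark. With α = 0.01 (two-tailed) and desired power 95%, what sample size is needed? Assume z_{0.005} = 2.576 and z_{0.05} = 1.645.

n = 29

For a one-sample test: n = ((z_{α/2} + z_β) / d)².
z_{α/2} + z_β = 2.576 + 1.645 = 4.221.
n = (4.221 / 0.79)² = 5.343² = 28.55.
Round up.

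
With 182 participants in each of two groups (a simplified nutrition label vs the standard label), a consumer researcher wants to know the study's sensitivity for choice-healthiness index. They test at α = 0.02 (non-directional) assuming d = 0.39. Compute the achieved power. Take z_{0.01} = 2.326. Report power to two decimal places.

power ≈ 0.92

For two equal groups, power = Φ(d·√(n/2) − z_{α/2}).
d·√(n/2) = 0.39 × √(182/2) = 0.39 × 9.539 = 3.720.
z_β = 3.720 − 2.326 = 1.394.
Power = Φ(1.394) = 0.918.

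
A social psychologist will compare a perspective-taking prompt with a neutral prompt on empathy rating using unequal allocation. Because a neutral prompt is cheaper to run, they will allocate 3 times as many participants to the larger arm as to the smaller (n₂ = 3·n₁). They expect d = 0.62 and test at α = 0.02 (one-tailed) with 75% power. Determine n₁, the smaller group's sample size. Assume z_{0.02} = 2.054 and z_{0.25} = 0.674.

n₁ = 26

With allocation ratio k = n₂/n₁ = 3, Var(x̄₁−x̄₂) = σ²(1/n₁ + 1/(k·n₁)) = σ²·(k+1)/(k·n₁).
So n₁ = (1 + 1/k)·((z_{α} + z_β)/d)² = 1.333 × (2.728/0.62)².
n₁ = 1.333 × 19.36 = 25.8.
Round up: n₁ = 26, giving n₂ = 3 × 26 = 78.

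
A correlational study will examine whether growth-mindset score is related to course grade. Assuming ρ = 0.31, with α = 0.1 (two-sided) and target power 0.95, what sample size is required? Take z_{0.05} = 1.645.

n = 109

Fisher's z: C = ½·ln((1+r)/(1−r)) = ½·ln(1.8986) = 0.3205.
n = ((z_{α/2} + z_β)/C)² + 3.
(1.645 + 1.645) / 0.3205 = 3.290 / 0.3205 = 10.265.
n = 10.265² + 3 = 105.37 + 3 = 108.4.
Round up.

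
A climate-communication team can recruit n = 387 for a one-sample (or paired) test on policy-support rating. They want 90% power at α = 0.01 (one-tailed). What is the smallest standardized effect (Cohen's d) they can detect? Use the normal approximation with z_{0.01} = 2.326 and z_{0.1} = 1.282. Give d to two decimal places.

For a single sample (or paired design) of n = 387: d_min = (z_{α} + z_β)/√n.
z-sum = 2.326 + 1.282 = 3.608.
d_min = 3.608 / √387 = 3.608 / 19.672 = 0.183.

d_min ≈ 0.18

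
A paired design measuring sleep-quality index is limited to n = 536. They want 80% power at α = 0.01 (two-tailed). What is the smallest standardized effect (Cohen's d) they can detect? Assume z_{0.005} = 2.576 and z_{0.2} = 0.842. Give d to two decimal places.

For a single sample (or paired design) of n = 536: d_min = (z_{α/2} + z_β)/√n.
z-sum = 2.576 + 0.842 = 3.418.
d_min = 3.418 / √536 = 3.418 / 23.152 = 0.148.

d_min ≈ 0.15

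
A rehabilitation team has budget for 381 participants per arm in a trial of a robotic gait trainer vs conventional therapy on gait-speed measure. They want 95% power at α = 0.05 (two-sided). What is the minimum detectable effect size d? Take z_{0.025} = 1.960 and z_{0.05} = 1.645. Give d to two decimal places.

For two independent groups of n = 381 each: d_min = (z_{α/2} + z_β)·√(2/n).
z-sum = 1.960 + 1.645 = 3.605.
d_min = 3.605 × √(2/381) = 3.605 × 0.0725 = 0.261.

d_min ≈ 0.26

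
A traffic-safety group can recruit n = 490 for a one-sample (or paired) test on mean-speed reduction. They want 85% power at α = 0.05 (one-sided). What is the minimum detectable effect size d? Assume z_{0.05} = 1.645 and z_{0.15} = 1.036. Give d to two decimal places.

d_min ≈ 0.12

For a single sample (or paired design) of n = 490: d_min = (z_{α} + z_β)/√n.
z-sum = 1.645 + 1.036 = 2.681.
d_min = 2.681 / √490 = 2.681 / 22.136 = 0.121.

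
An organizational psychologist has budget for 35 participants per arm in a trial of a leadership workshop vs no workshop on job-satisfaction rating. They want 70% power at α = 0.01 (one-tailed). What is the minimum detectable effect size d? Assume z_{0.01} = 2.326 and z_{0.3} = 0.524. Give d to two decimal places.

For two independent groups of n = 35 each: d_min = (z_{α} + z_β)·√(2/n).
z-sum = 2.326 + 0.524 = 2.850.
d_min = 2.850 × √(2/35) = 2.850 × 0.2390 = 0.681.

d_min ≈ 0.68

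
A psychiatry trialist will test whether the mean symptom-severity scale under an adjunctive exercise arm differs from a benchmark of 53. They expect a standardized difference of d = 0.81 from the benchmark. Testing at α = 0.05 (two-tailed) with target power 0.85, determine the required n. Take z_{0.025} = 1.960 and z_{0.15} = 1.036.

For a one-sample test: n = ((z_{α/2} + z_β) / d)².
z_{α/2} + z_β = 1.960 + 1.036 = 2.996.
n = (2.996 / 0.81)² = 3.699² = 13.68.
Round up.

n = 14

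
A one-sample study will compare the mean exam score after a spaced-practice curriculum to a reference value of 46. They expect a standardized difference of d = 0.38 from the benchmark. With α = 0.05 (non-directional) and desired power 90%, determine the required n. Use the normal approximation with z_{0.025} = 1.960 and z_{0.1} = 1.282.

For a one-sample test: n = ((z_{α/2} + z_β) / d)².
z_{α/2} + z_β = 1.960 + 1.282 = 3.242.
n = (3.242 / 0.38)² = 8.532² = 72.79.
Round up.

n = 73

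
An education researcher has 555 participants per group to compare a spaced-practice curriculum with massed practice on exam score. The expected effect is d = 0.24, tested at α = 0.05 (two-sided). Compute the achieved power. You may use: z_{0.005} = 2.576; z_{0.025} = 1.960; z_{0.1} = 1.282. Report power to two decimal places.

For two equal groups, power = Φ(d·√(n/2) − z_{α/2}).
d·√(n/2) = 0.24 × √(555/2) = 0.24 × 16.658 = 3.998.
z_β = 3.998 − 1.960 = 2.038.
Power = Φ(2.038) = 0.979.

power ≈ 0.98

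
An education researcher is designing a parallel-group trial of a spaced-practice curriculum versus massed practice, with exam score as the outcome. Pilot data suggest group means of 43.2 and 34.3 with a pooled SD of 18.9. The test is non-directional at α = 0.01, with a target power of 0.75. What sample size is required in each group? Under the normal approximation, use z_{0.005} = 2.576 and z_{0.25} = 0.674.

Cohen's d = |M₁ − M₂| / SD_pooled = |43.2 − 34.3| / 18.9 = 8.9 / 18.9 = 0.471.
For two independent groups with equal n: n = 2·((z_{α/2} + z_β) / d)².
z_{α/2} + z_β = 2.576 + 0.674 = 3.250.
n = 2 × (3.250 / 0.471)² = 2 × 6.900² = 2 × 47.61 = 95.2.
Round up to the next whole participant.

n = 96 per group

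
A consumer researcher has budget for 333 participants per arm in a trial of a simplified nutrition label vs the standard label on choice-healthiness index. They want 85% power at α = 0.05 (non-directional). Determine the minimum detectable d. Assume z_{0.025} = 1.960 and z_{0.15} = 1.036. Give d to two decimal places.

d_min ≈ 0.23

For two independent groups of n = 333 each: d_min = (z_{α/2} + z_β)·√(2/n).
z-sum = 1.960 + 1.036 = 2.996.
d_min = 2.996 × √(2/333) = 2.996 × 0.0775 = 0.232.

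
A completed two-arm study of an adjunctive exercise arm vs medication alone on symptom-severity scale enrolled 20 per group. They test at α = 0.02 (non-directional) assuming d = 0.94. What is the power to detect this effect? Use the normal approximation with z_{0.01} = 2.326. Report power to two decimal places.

power ≈ 0.74

For two equal groups, power = Φ(d·√(n/2) − z_{α/2}).
d·√(n/2) = 0.94 × √(20/2) = 0.94 × 3.162 = 2.973.
z_β = 2.973 − 2.326 = 0.647.
Power = Φ(0.647) = 0.741.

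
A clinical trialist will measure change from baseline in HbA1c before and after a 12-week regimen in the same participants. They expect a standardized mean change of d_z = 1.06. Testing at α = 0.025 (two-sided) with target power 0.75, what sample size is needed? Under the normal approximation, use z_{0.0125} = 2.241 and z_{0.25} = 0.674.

n = 8 pairs

For a paired (one-sample on differences) test: n = ((z_{α/2} + z_β) / d)².
z_{α/2} + z_β = 2.241 + 0.674 = 2.915.
n = (2.915 / 1.06)² = 2.750² = 7.56.
Round up.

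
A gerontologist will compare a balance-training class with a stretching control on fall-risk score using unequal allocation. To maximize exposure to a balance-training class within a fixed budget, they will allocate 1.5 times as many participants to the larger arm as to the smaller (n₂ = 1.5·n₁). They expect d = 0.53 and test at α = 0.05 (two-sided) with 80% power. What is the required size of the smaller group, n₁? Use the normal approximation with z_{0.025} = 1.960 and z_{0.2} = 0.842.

n₁ = 47

With allocation ratio k = n₂/n₁ = 1.5, Var(x̄₁−x̄₂) = σ²(1/n₁ + 1/(k·n₁)) = σ²·(k+1)/(k·n₁).
So n₁ = (1 + 1/k)·((z_{α/2} + z_β)/d)² = 1.667 × (2.802/0.53)².
n₁ = 1.667 × 27.95 = 46.6.
Round up: n₁ = 47, giving n₂ = ⌈1.5 × 47⌉ = ⌈70.5⌉ = 71.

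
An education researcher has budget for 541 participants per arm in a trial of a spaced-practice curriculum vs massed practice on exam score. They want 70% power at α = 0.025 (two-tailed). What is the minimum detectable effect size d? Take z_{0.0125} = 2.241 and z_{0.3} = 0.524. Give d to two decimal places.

d_min ≈ 0.17

For two independent groups of n = 541 each: d_min = (z_{α/2} + z_β)·√(2/n).
z-sum = 2.241 + 0.524 = 2.765.
d_min = 2.765 × √(2/541) = 2.765 × 0.0608 = 0.168.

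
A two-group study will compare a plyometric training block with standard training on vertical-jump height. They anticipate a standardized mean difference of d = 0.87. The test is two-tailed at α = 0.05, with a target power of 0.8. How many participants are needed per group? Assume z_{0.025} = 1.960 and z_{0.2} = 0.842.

n = 21 per group

For two independent groups with equal n: n = 2·((z_{α/2} + z_β) / d)².
z_{α/2} + z_β = 1.960 + 0.842 = 2.802.
n = 2 × (2.802 / 0.87)² = 2 × 3.221² = 2 × 10.37 = 20.7.
Round up to the next whole participant.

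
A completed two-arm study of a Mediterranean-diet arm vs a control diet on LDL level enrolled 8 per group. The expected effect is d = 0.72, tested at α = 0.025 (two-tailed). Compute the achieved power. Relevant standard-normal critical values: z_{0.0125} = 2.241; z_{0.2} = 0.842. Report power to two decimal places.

power ≈ 0.21

For two equal groups, power = Φ(d·√(n/2) − z_{α/2}).
d·√(n/2) = 0.72 × √(8/2) = 0.72 × 2.000 = 1.440.
z_β = 1.440 − 2.241 = -0.801.
Power = Φ(-0.801) = 0.212.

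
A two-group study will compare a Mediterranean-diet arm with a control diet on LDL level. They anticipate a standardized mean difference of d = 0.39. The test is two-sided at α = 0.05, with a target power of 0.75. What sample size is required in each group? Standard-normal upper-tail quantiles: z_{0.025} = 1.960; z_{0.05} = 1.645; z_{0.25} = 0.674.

For two independent groups with equal n: n = 2·((z_{α/2} + z_β) / d)².
z_{α/2} + z_β = 1.960 + 0.674 = 2.634.
n = 2 × (2.634 / 0.39)² = 2 × 6.754² = 2 × 45.61 = 91.2.
Round up to the next whole participant.

n = 92 per group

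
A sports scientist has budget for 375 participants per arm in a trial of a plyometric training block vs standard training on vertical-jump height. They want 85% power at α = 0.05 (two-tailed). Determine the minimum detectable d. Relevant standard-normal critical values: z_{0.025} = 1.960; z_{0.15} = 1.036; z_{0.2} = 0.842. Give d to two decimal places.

d_min ≈ 0.22

For two independent groups of n = 375 each: d_min = (z_{α/2} + z_β)·√(2/n).
z-sum = 1.960 + 1.036 = 2.996.
d_min = 2.996 × √(2/375) = 2.996 × 0.0730 = 0.219.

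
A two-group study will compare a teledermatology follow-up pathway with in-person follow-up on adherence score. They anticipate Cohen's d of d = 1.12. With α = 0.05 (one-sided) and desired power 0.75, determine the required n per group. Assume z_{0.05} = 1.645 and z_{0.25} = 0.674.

For two independent groups with equal n: n = 2·((z_{α} + z_β) / d)².
z_{α} + z_β = 1.645 + 0.674 = 2.319.
n = 2 × (2.319 / 1.12)² = 2 × 2.071² = 2 × 4.29 = 8.6.
Round up to the next whole participant.

n = 9 per group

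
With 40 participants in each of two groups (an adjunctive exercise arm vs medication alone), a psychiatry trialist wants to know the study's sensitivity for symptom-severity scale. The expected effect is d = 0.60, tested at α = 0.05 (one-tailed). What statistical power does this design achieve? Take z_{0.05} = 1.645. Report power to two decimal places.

For two equal groups, power = Φ(d·√(n/2) − z_{α}).
d·√(n/2) = 0.60 × √(40/2) = 0.60 × 4.472 = 2.683.
z_β = 2.683 − 1.645 = 1.038.
Power = Φ(1.038) = 0.850.

power ≈ 0.85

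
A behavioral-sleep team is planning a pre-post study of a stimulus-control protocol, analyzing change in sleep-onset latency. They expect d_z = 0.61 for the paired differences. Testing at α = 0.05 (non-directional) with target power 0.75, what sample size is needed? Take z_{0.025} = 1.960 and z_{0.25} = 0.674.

For a paired (one-sample on differences) test: n = ((z_{α/2} + z_β) / d)².
z_{α/2} + z_β = 1.960 + 0.674 = 2.634.
n = (2.634 / 0.61)² = 4.318² = 18.65.
Round up.

n = 19 pairs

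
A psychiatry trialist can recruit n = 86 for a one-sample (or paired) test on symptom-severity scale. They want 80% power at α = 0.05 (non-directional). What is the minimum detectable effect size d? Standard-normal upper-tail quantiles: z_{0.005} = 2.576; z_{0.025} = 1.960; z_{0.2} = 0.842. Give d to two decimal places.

For a single sample (or paired design) of n = 86: d_min = (z_{α/2} + z_β)/√n.
z-sum = 1.960 + 0.842 = 2.802.
d_min = 2.802 / √86 = 2.802 / 9.274 = 0.302.

d_min ≈ 0.30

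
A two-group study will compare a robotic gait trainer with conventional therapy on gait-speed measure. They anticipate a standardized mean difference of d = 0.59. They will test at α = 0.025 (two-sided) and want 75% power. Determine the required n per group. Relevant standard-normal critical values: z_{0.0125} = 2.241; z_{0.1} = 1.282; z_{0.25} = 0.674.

n = 49 per group

For two independent groups with equal n: n = 2·((z_{α/2} + z_β) / d)².
z_{α/2} + z_β = 2.241 + 0.674 = 2.915.
n = 2 × (2.915 / 0.59)² = 2 × 4.941² = 2 × 24.41 = 48.8.
Round up to the next whole participant.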